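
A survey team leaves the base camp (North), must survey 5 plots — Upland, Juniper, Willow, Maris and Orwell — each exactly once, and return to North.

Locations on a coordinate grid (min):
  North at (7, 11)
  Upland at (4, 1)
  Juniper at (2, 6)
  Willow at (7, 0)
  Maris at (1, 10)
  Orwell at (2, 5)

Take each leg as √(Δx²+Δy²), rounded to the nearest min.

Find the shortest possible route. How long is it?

29 min — the shortest possible round trip.

There are 60 distinct closed tours to check (reversals are equivalent).
North - Upland - Juniper - Willow - Maris - Orwell - North: 10+5+8+12+5+8 = 48
North - Upland - Juniper - Willow - Orwell - Maris - North: 10+5+8+7+5+6 = 41
North - Upland - Juniper - Maris - Willow - Orwell - North: 10+5+4+12+7+8 = 46
North - Upland - Juniper - Maris - Orwell - Willow - North: 10+5+4+5+7+11 = 42
North - Upland - Juniper - Orwell - Willow - Maris - North: 10+5+1+7+12+6 = 41
North - Upland - Juniper - Orwell - Maris - Willow - North: 10+5+1+5+12+11 = 44
North - Upland - Willow - Juniper - Maris - Orwell - North: 10+3+8+4+5+8 = 38
North - Upland - Willow - Juniper - Orwell - Maris - North: 10+3+8+1+5+6 = 33
North - Upland - Willow - Maris - Juniper - Orwell - North: 10+3+12+4+1+8 = 38
North - Upland - Willow - Maris - Orwell - Juniper - North: 10+3+12+5+1+7 = 38
North - Upland - Willow - Orwell - Juniper - Maris - North: 10+3+7+1+4+6 = 31
North - Upland - Willow - Orwell - Maris - Juniper - North: 10+3+7+5+4+7 = 36
North - Upland - Maris - Juniper - Willow - Orwell - North: 10+9+4+8+7+8 = 46
North - Upland - Maris - Juniper - Orwell - Willow - North: 10+9+4+1+7+11 = 42
… (46 more)
North - Willow - Upland - Orwell - Juniper - Maris - North: 11+3+4+1+4+6 = 29  ← best
The minimum is 29.
One optimal route: North → Willow → Upland → Orwell → Juniper → Maris → North (or its reverse).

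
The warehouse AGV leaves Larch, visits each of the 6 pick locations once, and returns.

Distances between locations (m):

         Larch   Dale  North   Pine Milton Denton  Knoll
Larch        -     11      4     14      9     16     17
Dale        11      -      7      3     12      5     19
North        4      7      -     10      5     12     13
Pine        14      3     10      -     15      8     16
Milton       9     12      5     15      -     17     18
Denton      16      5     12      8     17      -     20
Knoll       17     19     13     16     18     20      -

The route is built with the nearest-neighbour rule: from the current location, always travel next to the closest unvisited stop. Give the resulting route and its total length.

Total distance 69 m via the nearest-neighbour route Larch → North → Milton → Dale → Pine → Denton → Knoll → Larch.

Larch → [North:4 / Milton:9 / Dale:11 / Pine:14 / Denton:16 / Knoll:17] → North (4)
North → [Milton:5 / Dale:7 / Pine:10 / Denton:12 / Knoll:13] → Milton (5)
Milton → [Dale:12 / Pine:15 / Denton:17 / Knoll:18] → Dale (12)
Dale → [Pine:3 / Denton:5 / Knoll:19] → Pine (3)
Pine → [Denton:8 / Knoll:16] → Denton (8)
Denton → [Knoll:20] → Knoll (20)
Return Knoll→Larch: 17.
Total = 4 + 5 + 12 + 3 + 8 + 20 + 17 = 69.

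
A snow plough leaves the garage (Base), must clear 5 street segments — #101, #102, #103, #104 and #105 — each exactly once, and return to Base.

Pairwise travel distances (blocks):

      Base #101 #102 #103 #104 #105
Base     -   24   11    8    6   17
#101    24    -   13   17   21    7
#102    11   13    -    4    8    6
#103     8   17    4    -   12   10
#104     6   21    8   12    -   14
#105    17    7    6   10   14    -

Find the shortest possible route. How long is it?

Minimum total distance: 52 blocks.

With 5 stops there are 5!/2 = 60 distinct round trips (a route and its reverse cost the same).
Base - #101 - #102 - #103 - #104 - #105 - Base: 24+13+4+12+14+17 = 84
Base - #101 - #102 - #103 - #105 - #104 - Base: 24+13+4+10+14+6 = 71
Base - #101 - #102 - #104 - #103 - #105 - Base: 24+13+8+12+10+17 = 84
Base - #101 - #102 - #104 - #105 - #103 - Base: 24+13+8+14+10+8 = 77
Base - #101 - #102 - #105 - #103 - #104 - Base: 24+13+6+10+12+6 = 71
Base - #101 - #102 - #105 - #104 - #103 - Base: 24+13+6+14+12+8 = 77
Base - #101 - #103 - #102 - #104 - #105 - Base: 24+17+4+8+14+17 = 84
Base - #101 - #103 - #102 - #105 - #104 - Base: 24+17+4+6+14+6 = 71
Base - #101 - #103 - #104 - #102 - #105 - Base: 24+17+12+8+6+17 = 84
Base - #101 - #103 - #104 - #105 - #102 - Base: 24+17+12+14+6+11 = 84
Base - #101 - #103 - #105 - #102 - #104 - Base: 24+17+10+6+8+6 = 71
Base - #101 - #103 - #105 - #104 - #102 - Base: 24+17+10+14+8+11 = 84
Base - #101 - #104 - #102 - #103 - #105 - Base: 24+21+8+4+10+17 = 84
Base - #101 - #104 - #102 - #105 - #103 - Base: 24+21+8+6+10+8 = 77
… (46 more)
Base - #103 - #101 - #105 - #102 - #104 - Base: 8+17+7+6+8+6 = 52  ← best
The minimum is 52.
One optimal route: Base → #103 → #101 → #105 → #102 → #104 → Base (or its reverse).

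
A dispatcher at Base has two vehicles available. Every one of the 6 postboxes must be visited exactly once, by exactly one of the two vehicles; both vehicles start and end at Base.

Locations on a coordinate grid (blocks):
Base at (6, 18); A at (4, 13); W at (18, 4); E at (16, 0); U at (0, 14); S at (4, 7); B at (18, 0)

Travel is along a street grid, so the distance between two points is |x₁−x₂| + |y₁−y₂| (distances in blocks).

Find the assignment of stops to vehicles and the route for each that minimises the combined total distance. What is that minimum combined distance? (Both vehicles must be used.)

84 blocks — the smallest possible combined total.

There are 2^5 − 1 = 31 ways to divide the 6 stops into two non-empty groups. For each, the best each vehicle can do is its own shortest tour through its group:
  {A} + {W, E, U, S, B}: 14 + 72 = 86
  {W} + {A, E, U, S, B}: 52 + 72 = 124
  {A, W} + {E, U, S, B}: 56 + 72 = 128
  {E} + {A, W, U, S, B}: 56 + 72 = 128
  {A, E} + {W, U, S, B}: 60 + 72 = 132
  {W, E} + {A, U, S, B}: 60 + 72 = 132
  … (31 splits in total)
  {U} + {A, W, E, S, B}: 20 + 64 = 84  ← best
Best: vehicle 1 Base → U → Base = 20; vehicle 2 Base → A → S → W → B → E → Base = 64; combined 84.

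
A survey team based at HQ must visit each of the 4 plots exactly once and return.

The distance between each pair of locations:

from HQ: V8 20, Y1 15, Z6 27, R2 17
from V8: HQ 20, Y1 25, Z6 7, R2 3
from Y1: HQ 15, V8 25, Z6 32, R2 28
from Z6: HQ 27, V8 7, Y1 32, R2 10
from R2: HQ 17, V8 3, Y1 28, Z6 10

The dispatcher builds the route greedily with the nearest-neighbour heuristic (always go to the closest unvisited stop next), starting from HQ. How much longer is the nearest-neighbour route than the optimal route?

From HQ: Y1=15, R2=17, V8=20, Z6=27 → choose Y1 (15).
From Y1: V8=25, R2=28, Z6=32 → choose V8 (25).
From V8: R2=3, Z6=7 → choose R2 (3).
From R2: Z6=10 → choose Z6 (10).
NN route HQ → Y1 → V8 → R2 → Z6 → HQ costs 80.
Optimal: HQ → Y1 → V8 → Z6 → R2 → HQ costs 74 (by enumerating all 12 distinct tours).
Excess = 80 − 74 = 6.

Excess over optimum: 6.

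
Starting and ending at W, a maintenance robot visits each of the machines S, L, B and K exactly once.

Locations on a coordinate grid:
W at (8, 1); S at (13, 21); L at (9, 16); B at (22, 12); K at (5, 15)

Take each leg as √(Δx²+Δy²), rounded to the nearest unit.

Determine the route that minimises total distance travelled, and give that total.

Minimum total distance: 55.

There are 12 distinct closed tours to check (reversals are equivalent).
W - S - L - B - K - W: 21+6+14+17+14 = 72
W - S - L - K - B - W: 21+6+4+17+18 = 66
W - S - B - L - K - W: 21+13+14+4+14 = 66
W - S - B - K - L - W: 21+13+17+4+15 = 70
W - S - K - L - B - W: 21+10+4+14+18 = 67
W - S - K - B - L - W: 21+10+17+14+15 = 77
W - L - S - B - K - W: 15+6+13+17+14 = 65
W - L - S - K - B - W: 15+6+10+17+18 = 66
W - L - B - S - K - W: 15+14+13+10+14 = 66
W - L - K - S - B - W: 15+4+10+13+18 = 60
W - B - S - L - K - W: 18+13+6+4+14 = 55
W - B - L - S - K - W: 18+14+6+10+14 = 62
The minimum is 55.
One optimal route: W → B → S → L → K → W (or its reverse).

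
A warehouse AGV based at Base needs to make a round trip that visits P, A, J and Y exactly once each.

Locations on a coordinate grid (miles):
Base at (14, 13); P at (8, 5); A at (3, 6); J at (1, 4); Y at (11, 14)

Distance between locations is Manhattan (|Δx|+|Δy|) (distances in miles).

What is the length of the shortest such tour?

There are 12 distinct closed tours to check (reversals are equivalent).
Base - P - A - J - Y - Base: 14+6+4+20+4 = 48
Base - P - A - Y - J - Base: 14+6+16+20+22 = 78
Base - P - J - A - Y - Base: 14+8+4+16+4 = 46
Base - P - J - Y - A - Base: 14+8+20+16+18 = 76
Base - P - Y - A - J - Base: 14+12+16+4+22 = 68
Base - P - Y - J - A - Base: 14+12+20+4+18 = 68
Base - A - P - J - Y - Base: 18+6+8+20+4 = 56
Base - A - P - Y - J - Base: 18+6+12+20+22 = 78
Base - A - J - P - Y - Base: 18+4+8+12+4 = 46
Base - A - Y - P - J - Base: 18+16+12+8+22 = 76
Base - J - P - A - Y - Base: 22+8+6+16+4 = 56
Base - J - A - P - Y - Base: 22+4+6+12+4 = 48
The minimum is 46.
One optimal route: Base → P → J → A → Y → Base (or its reverse).

Minimum total distance: 46 miles.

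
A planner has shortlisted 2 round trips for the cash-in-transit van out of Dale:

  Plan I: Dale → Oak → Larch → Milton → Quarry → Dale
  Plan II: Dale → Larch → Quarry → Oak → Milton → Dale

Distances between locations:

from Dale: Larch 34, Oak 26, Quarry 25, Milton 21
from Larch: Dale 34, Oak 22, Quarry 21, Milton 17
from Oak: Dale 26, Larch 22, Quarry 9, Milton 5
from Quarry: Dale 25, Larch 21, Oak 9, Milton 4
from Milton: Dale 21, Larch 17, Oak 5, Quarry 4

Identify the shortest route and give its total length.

Plan I: 26 + 22 + 17 + 4 + 25 = 94
Plan II: 34 + 21 + 9 + 5 + 21 = 90

Shortest is Plan II, total 90.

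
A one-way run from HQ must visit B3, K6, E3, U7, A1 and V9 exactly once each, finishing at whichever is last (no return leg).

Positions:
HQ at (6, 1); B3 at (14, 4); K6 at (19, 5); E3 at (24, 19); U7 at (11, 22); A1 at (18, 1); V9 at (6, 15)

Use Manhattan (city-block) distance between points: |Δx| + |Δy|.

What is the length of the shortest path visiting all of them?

70 — the minimum one-way total.

There are 6! = 720 possible orderings.
HQ - B3 - K6 - E3 - U7 - A1 - V9: 11+6+19+16+28+26 = 106
HQ - B3 - K6 - E3 - U7 - V9 - A1: 11+6+19+16+12+26 = 90
HQ - B3 - K6 - E3 - A1 - U7 - V9: 11+6+19+24+28+12 = 100
HQ - B3 - K6 - E3 - A1 - V9 - U7: 11+6+19+24+26+12 = 98
HQ - B3 - K6 - E3 - V9 - U7 - A1: 11+6+19+22+12+28 = 98
HQ - B3 - K6 - E3 - V9 - A1 - U7: 11+6+19+22+26+28 = 112
HQ - B3 - K6 - U7 - E3 - A1 - V9: 11+6+25+16+24+26 = 108
HQ - B3 - K6 - U7 - E3 - V9 - A1: 11+6+25+16+22+26 = 106
… (712 more)
HQ - B3 - A1 - K6 - E3 - U7 - V9: 11+7+5+19+16+12 = 70  ← best
The minimum is 70.
One shortest path: HQ → B3 → A1 → K6 → E3 → U7 → V9.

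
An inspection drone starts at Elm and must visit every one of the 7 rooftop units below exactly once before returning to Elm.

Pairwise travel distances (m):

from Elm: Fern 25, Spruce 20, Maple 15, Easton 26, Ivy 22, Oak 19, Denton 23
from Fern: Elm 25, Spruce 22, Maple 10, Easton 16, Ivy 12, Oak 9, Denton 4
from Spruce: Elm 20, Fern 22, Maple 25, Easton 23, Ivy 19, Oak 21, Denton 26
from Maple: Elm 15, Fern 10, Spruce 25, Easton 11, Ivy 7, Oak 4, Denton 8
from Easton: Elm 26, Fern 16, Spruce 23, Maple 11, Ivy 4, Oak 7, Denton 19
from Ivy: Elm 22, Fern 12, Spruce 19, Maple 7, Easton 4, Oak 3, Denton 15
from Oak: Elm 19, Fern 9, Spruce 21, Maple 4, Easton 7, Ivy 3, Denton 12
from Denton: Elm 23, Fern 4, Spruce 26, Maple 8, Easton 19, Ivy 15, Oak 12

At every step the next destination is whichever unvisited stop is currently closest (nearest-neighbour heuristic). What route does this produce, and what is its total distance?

At Elm the remaining stops are Maple 15, Oak 19, Spruce 20, Ivy 22, Denton 23, Fern 25, Easton 26; go to Maple.
At Maple the remaining stops are Oak 4, Ivy 7, Denton 8, Fern 10, Easton 11, Spruce 25; go to Oak.
At Oak the remaining stops are Ivy 3, Easton 7, Fern 9, Denton 12, Spruce 21; go to Ivy.
At Ivy the remaining stops are Easton 4, Fern 12, Denton 15, Spruce 19; go to Easton.
At Easton the remaining stops are Fern 16, Denton 19, Spruce 23; go to Fern.
At Fern the remaining stops are Denton 4, Spruce 22; go to Denton.
At Denton the remaining stops are Spruce 26; go to Spruce.
Return Spruce→Elm: 20.
Total = 15 + 4 + 3 + 4 + 16 + 4 + 26 + 20 = 92.

92 m along Elm → Maple → Oak → Ivy → Easton → Fern → Denton → Spruce → Elm.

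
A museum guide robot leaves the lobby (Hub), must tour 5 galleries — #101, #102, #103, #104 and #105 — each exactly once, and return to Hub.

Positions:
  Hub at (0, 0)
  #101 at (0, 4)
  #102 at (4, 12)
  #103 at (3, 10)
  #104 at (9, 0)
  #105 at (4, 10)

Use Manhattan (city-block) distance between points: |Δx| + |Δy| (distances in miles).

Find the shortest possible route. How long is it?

There are 60 distinct closed tours to check (reversals are equivalent).
Hub→#101→#102→#103→#104→#105→Hub: 4+12+3+16+15+14 = 64
Hub→#101→#102→#103→#105→#104→Hub: 4+12+3+1+15+9 = 44
Hub→#101→#102→#104→#103→#105→Hub: 4+12+17+16+1+14 = 64
Hub→#101→#102→#104→#105→#103→Hub: 4+12+17+15+1+13 = 62
Hub→#101→#102→#105→#103→#104→Hub: 4+12+2+1+16+9 = 44
Hub→#101→#102→#105→#104→#103→Hub: 4+12+2+15+16+13 = 62
Hub→#101→#103→#102→#104→#105→Hub: 4+9+3+17+15+14 = 62
Hub→#101→#103→#102→#105→#104→Hub: 4+9+3+2+15+9 = 42
Hub→#101→#103→#104→#102→#105→Hub: 4+9+16+17+2+14 = 62
Hub→#101→#103→#104→#105→#102→Hub: 4+9+16+15+2+16 = 62
Hub→#101→#103→#105→#102→#104→Hub: 4+9+1+2+17+9 = 42
Hub→#101→#103→#105→#104→#102→Hub: 4+9+1+15+17+16 = 62
Hub→#101→#104→#102→#103→#105→Hub: 4+13+17+3+1+14 = 52
Hub→#101→#104→#102→#105→#103→Hub: 4+13+17+2+1+13 = 50
… (46 more)
The minimum is 42.
One optimal route: Hub → #101 → #103 → #102 → #105 → #104 → Hub (or its reverse).

Shortest round trip = 42 miles.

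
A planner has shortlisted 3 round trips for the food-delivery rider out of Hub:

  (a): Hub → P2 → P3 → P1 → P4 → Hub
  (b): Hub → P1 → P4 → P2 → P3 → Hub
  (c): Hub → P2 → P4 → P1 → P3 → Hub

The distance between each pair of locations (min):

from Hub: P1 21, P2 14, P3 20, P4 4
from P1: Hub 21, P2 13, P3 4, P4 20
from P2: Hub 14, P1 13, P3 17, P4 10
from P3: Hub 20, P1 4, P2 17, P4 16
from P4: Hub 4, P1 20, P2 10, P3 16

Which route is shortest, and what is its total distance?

(a): 14 + 17 + 4 + 20 + 4 = 59
(b): 21 + 20 + 10 + 17 + 20 = 88
(c): 14 + 10 + 20 + 4 + 20 = 68

59 min — (a) is the shortest.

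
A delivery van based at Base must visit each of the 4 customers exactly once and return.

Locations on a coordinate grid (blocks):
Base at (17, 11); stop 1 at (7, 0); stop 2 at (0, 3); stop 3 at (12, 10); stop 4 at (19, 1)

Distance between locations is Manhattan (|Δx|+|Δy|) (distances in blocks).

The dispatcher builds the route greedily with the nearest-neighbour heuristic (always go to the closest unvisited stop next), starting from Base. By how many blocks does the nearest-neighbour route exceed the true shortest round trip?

From Base: stop 3=6, stop 4=12, stop 1=21, stop 2=25 → choose stop 3 (6).
From stop 3: stop 1=15, stop 4=16, stop 2=19 → choose stop 1 (15).
From stop 1: stop 2=10, stop 4=13 → choose stop 2 (10).
From stop 2: stop 4=21 → choose stop 4 (21).
NN route Base → stop 3 → stop 1 → stop 2 → stop 4 → Base costs 64.
Optimal: Base → stop 3 → stop 2 → stop 1 → stop 4 → Base costs 60 (by enumerating all 12 distinct tours).
Excess = 64 − 60 = 4.

4 blocks longer than the optimal tour.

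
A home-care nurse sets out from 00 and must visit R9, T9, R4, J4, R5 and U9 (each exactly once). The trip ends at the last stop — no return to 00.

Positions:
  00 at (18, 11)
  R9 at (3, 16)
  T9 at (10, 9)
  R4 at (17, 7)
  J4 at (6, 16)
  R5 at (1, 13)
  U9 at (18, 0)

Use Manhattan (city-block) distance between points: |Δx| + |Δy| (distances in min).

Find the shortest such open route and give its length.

Minimum one-way distance = 47 min.

There are 6! = 720 possible orderings.
00→R9→T9→R4→J4→R5→U9: 20+14+9+20+8+30 = 101
00→R9→T9→R4→J4→U9→R5: 20+14+9+20+28+30 = 121
00→R9→T9→R4→R5→J4→U9: 20+14+9+22+8+28 = 101
00→R9→T9→R4→R5→U9→J4: 20+14+9+22+30+28 = 123
00→R9→T9→R4→U9→J4→R5: 20+14+9+8+28+8 = 87
00→R9→T9→R4→U9→R5→J4: 20+14+9+8+30+8 = 89
00→R9→T9→J4→R4→R5→U9: 20+14+11+20+22+30 = 117
00→R9→T9→J4→R4→U9→R5: 20+14+11+20+8+30 = 103
… (712 more)
00→U9→R4→T9→J4→R9→R5: 11+8+9+11+3+5 = 47  ← best
The minimum is 47.
One shortest path: 00 → U9 → R4 → T9 → J4 → R9 → R5.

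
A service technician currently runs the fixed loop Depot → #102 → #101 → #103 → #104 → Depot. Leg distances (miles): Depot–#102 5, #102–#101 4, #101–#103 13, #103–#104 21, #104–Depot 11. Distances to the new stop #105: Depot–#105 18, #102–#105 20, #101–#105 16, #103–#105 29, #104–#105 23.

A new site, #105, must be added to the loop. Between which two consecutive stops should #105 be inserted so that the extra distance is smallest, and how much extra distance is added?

Insertion cost between consecutive stops i–j is d(i,#105) + d(#105,j) − d(i,j):
  between Depot and #102: 18 + 20 − 5 = 33
  between #102 and #101: 20 + 16 − 4 = 32
  between #101 and #103: 16 + 29 − 13 = 32
  between #103 and #104: 29 + 23 − 21 = 31
  between #104 and Depot: 23 + 18 − 11 = 30
Cheapest insertion is between #104 and Depot, adding 30.
New total = 54 + 30 = 84.

+30 miles — insert #105 between #104 and Depot.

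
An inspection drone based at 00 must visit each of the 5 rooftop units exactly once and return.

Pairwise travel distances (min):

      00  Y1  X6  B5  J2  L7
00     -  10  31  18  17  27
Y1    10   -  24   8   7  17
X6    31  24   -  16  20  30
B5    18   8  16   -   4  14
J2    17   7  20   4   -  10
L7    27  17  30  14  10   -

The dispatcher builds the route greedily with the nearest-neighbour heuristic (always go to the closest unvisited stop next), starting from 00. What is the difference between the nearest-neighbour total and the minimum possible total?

The nearest-neighbour route is 8 min longer than optimal.

From 00: Y1=10, J2=17, B5=18, L7=27, X6=31 → choose Y1 (10).
From Y1: J2=7, B5=8, L7=17, X6=24 → choose J2 (7).
From J2: B5=4, L7=10, X6=20 → choose B5 (4).
From B5: L7=14, X6=16 → choose L7 (14).
From L7: X6=30 → choose X6 (30).
NN route 00 → Y1 → J2 → B5 → L7 → X6 → 00 costs 96.
Optimal: 00 → Y1 → J2 → L7 → B5 → X6 → 00 costs 88 (by enumerating all 60 distinct tours).
Excess = 96 − 88 = 8.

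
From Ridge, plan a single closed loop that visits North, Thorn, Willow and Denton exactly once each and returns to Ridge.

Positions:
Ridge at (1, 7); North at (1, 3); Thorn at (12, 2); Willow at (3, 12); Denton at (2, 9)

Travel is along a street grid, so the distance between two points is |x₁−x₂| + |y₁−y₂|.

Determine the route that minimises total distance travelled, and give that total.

Ridge-North-Thorn-Willow-Denton-Ridge: 4+12+19+4+3 = 42
Ridge-North-Thorn-Denton-Willow-Ridge: 4+12+17+4+7 = 44
Ridge-North-Willow-Thorn-Denton-Ridge: 4+11+19+17+3 = 54
Ridge-North-Willow-Denton-Thorn-Ridge: 4+11+4+17+16 = 52
Ridge-North-Denton-Thorn-Willow-Ridge: 4+7+17+19+7 = 54
Ridge-North-Denton-Willow-Thorn-Ridge: 4+7+4+19+16 = 50
Ridge-Thorn-North-Willow-Denton-Ridge: 16+12+11+4+3 = 46
Ridge-Thorn-North-Denton-Willow-Ridge: 16+12+7+4+7 = 46
Ridge-Thorn-Willow-North-Denton-Ridge: 16+19+11+7+3 = 56
Ridge-Thorn-Denton-North-Willow-Ridge: 16+17+7+11+7 = 58
Ridge-Willow-North-Thorn-Denton-Ridge: 7+11+12+17+3 = 50
Ridge-Willow-Thorn-North-Denton-Ridge: 7+19+12+7+3 = 48
The minimum is 42.
One optimal route: Ridge → North → Thorn → Willow → Denton → Ridge (or its reverse).

Minimum total distance: 42.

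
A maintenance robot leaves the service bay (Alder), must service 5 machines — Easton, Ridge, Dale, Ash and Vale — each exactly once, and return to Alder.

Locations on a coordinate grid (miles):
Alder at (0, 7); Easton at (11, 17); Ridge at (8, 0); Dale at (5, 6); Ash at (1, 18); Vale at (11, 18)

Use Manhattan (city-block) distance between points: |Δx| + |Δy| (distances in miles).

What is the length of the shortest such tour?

58 miles — the shortest possible round trip.

With 5 stops there are 5!/2 = 60 distinct round trips (a route and its reverse cost the same).
Alder - Easton - Ridge - Dale - Ash - Vale - Alder: 21+20+9+16+10+22 = 98
Alder - Easton - Ridge - Dale - Vale - Ash - Alder: 21+20+9+18+10+12 = 90
Alder - Easton - Ridge - Ash - Dale - Vale - Alder: 21+20+25+16+18+22 = 122
Alder - Easton - Ridge - Ash - Vale - Dale - Alder: 21+20+25+10+18+6 = 100
Alder - Easton - Ridge - Vale - Dale - Ash - Alder: 21+20+21+18+16+12 = 108
Alder - Easton - Ridge - Vale - Ash - Dale - Alder: 21+20+21+10+16+6 = 94
Alder - Easton - Dale - Ridge - Ash - Vale - Alder: 21+17+9+25+10+22 = 104
Alder - Easton - Dale - Ridge - Vale - Ash - Alder: 21+17+9+21+10+12 = 90
Alder - Easton - Dale - Ash - Ridge - Vale - Alder: 21+17+16+25+21+22 = 122
Alder - Easton - Dale - Ash - Vale - Ridge - Alder: 21+17+16+10+21+15 = 100
Alder - Easton - Dale - Vale - Ridge - Ash - Alder: 21+17+18+21+25+12 = 114
Alder - Easton - Dale - Vale - Ash - Ridge - Alder: 21+17+18+10+25+15 = 106
Alder - Easton - Ash - Ridge - Dale - Vale - Alder: 21+11+25+9+18+22 = 106
Alder - Easton - Ash - Ridge - Vale - Dale - Alder: 21+11+25+21+18+6 = 102
… (46 more)
Alder - Dale - Ridge - Easton - Vale - Ash - Alder: 6+9+20+1+10+12 = 58  ← best
The minimum is 58.
One optimal route: Alder → Dale → Ridge → Easton → Vale → Ash → Alder (or its reverse).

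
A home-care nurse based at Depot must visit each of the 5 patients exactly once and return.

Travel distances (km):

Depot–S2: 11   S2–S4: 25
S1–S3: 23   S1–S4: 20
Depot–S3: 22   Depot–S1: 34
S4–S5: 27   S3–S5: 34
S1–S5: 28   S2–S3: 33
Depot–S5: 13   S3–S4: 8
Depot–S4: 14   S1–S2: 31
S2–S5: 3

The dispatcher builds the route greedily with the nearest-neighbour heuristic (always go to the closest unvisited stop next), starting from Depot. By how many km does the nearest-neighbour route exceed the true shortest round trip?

19 km longer than the optimal tour.

Depot: S2=11, S5=13, S4=14, S3=22, S1=34 ⇒ S2
S2: S5=3, S4=25, S1=31, S3=33 ⇒ S5
S5: S4=27, S1=28, S3=34 ⇒ S4
S4: S3=8, S1=20 ⇒ S3
S3: S1=23 ⇒ S1
NN route Depot → S2 → S5 → S4 → S3 → S1 → Depot costs 106.
Optimal: Depot → S2 → S5 → S1 → S3 → S4 → Depot costs 87 (by enumerating all 60 distinct tours).
Excess = 106 − 87 = 19.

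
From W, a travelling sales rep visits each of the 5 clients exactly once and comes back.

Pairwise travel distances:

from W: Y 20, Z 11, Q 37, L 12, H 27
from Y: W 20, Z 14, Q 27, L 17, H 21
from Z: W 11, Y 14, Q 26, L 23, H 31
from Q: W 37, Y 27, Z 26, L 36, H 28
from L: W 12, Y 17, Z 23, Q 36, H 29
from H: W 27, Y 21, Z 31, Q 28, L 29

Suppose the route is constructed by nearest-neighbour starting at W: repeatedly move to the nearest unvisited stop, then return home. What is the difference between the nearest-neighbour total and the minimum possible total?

From W: Z=11, L=12, Y=20, H=27, Q=37 → choose Z (11).
From Z: Y=14, L=23, Q=26, H=31 → choose Y (14).
From Y: L=17, H=21, Q=27 → choose L (17).
From L: H=29, Q=36 → choose H (29).
From H: Q=28 → choose Q (28).
NN route W → Z → Y → L → H → Q → W costs 136.
Optimal: W → Z → Q → H → Y → L → W costs 115 (by enumerating all 60 distinct tours).
Excess = 136 − 115 = 21.

The nearest-neighbour route is 21 longer than optimal.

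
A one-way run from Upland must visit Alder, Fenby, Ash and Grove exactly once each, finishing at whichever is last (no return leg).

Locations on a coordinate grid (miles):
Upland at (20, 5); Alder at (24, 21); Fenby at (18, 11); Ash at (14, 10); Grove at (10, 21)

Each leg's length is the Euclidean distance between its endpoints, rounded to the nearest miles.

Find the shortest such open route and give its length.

There are 4! = 24 possible orderings.
Upland - Alder - Fenby - Ash - Grove: 16+12+4+12 = 44
Upland - Alder - Fenby - Grove - Ash: 16+12+13+12 = 53
Upland - Alder - Ash - Fenby - Grove: 16+15+4+13 = 48
Upland - Alder - Ash - Grove - Fenby: 16+15+12+13 = 56
Upland - Alder - Grove - Fenby - Ash: 16+14+13+4 = 47
Upland - Alder - Grove - Ash - Fenby: 16+14+12+4 = 46
Upland - Fenby - Alder - Ash - Grove: 6+12+15+12 = 45
Upland - Fenby - Alder - Grove - Ash: 6+12+14+12 = 44
Upland - Fenby - Ash - Alder - Grove: 6+4+15+14 = 39
Upland - Fenby - Ash - Grove - Alder: 6+4+12+14 = 36
Upland - Fenby - Grove - Alder - Ash: 6+13+14+15 = 48
Upland - Fenby - Grove - Ash - Alder: 6+13+12+15 = 46
Upland - Ash - Alder - Fenby - Grove: 8+15+12+13 = 48
Upland - Ash - Alder - Grove - Fenby: 8+15+14+13 = 50
… (10 more)
The minimum is 36.
One shortest path: Upland → Fenby → Ash → Grove → Alder.

Shortest open route: 36 miles.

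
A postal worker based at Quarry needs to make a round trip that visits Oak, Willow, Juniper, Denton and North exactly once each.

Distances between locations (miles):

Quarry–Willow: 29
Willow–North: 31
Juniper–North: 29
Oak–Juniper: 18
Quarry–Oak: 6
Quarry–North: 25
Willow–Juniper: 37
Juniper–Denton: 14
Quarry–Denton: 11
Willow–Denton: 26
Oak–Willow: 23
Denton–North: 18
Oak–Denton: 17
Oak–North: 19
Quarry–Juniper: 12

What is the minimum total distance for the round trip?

There are 60 distinct closed tours to check (reversals are equivalent).
Quarry-Oak-Willow-Juniper-Denton-North-Quarry: 6+23+37+14+18+25 = 123
Quarry-Oak-Willow-Juniper-North-Denton-Quarry: 6+23+37+29+18+11 = 124
Quarry-Oak-Willow-Denton-Juniper-North-Quarry: 6+23+26+14+29+25 = 123
Quarry-Oak-Willow-Denton-North-Juniper-Quarry: 6+23+26+18+29+12 = 114
Quarry-Oak-Willow-North-Juniper-Denton-Quarry: 6+23+31+29+14+11 = 114
Quarry-Oak-Willow-North-Denton-Juniper-Quarry: 6+23+31+18+14+12 = 104
Quarry-Oak-Juniper-Willow-Denton-North-Quarry: 6+18+37+26+18+25 = 130
Quarry-Oak-Juniper-Willow-North-Denton-Quarry: 6+18+37+31+18+11 = 121
Quarry-Oak-Juniper-Denton-Willow-North-Quarry: 6+18+14+26+31+25 = 120
Quarry-Oak-Juniper-Denton-North-Willow-Quarry: 6+18+14+18+31+29 = 116
Quarry-Oak-Juniper-North-Willow-Denton-Quarry: 6+18+29+31+26+11 = 121
Quarry-Oak-Juniper-North-Denton-Willow-Quarry: 6+18+29+18+26+29 = 126
Quarry-Oak-Denton-Willow-Juniper-North-Quarry: 6+17+26+37+29+25 = 140
Quarry-Oak-Denton-Willow-North-Juniper-Quarry: 6+17+26+31+29+12 = 121
… (46 more)
The minimum is 104.
One optimal route: Quarry → Oak → Willow → North → Denton → Juniper → Quarry (or its reverse).

104 miles — the shortest possible round trip.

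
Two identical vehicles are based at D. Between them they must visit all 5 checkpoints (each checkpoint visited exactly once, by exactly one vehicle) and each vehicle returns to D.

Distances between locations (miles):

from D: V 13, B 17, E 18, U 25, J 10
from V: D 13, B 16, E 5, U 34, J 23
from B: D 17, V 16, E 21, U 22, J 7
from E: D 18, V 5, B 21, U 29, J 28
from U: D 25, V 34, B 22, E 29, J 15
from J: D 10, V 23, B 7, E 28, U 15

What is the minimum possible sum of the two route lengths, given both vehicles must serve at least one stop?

100 miles — the smallest possible combined total.

Check every non-empty split of the stops between the two vehicles; for each half take its own optimal tour:
  {V} + {B, E, U, J}: 26 + 86 = 112
  {B} + {V, E, U, J}: 34 + 72 = 106
  {V, B} + {E, U, J}: 46 + 72 = 118
  {E} + {V, B, U, J}: 36 + 76 = 112
  {V, E} + {B, U, J}: 36 + 64 = 100
  {B, E} + {V, U, J}: 56 + 72 = 128
  … (15 splits in total)
Best: vehicle 1 D → V → E → D = 36; vehicle 2 D → B → U → J → D = 64; combined 100.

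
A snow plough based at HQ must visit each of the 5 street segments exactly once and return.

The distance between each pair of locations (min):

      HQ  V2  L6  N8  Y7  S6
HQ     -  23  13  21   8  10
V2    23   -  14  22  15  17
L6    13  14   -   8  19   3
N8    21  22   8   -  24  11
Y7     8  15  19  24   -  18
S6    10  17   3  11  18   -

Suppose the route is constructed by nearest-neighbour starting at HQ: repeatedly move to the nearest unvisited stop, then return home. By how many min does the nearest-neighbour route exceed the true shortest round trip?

HQ: Y7=8, S6=10, L6=13, N8=21, V2=23 ⇒ Y7
Y7: V2=15, S6=18, L6=19, N8=24 ⇒ V2
V2: L6=14, S6=17, N8=22 ⇒ L6
L6: S6=3, N8=8 ⇒ S6
S6: N8=11 ⇒ N8
NN route HQ → Y7 → V2 → L6 → S6 → N8 → HQ costs 72.
Optimal: HQ → Y7 → V2 → L6 → N8 → S6 → HQ costs 66 (by enumerating all 60 distinct tours).
Excess = 72 − 66 = 6.

6 min longer than the optimal tour.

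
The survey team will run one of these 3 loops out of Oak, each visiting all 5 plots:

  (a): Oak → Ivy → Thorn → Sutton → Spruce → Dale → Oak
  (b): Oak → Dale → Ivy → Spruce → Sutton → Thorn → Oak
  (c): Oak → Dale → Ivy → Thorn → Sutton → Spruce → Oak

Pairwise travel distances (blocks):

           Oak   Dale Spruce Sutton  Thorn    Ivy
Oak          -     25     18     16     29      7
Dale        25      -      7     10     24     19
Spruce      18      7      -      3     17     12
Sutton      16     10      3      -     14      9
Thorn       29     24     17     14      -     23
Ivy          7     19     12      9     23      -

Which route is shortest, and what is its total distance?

(a): 7 + 23 + 14 + 3 + 7 + 25 = 79
(b): 25 + 19 + 12 + 3 + 14 + 29 = 102
(c): 25 + 19 + 23 + 14 + 3 + 18 = 102

Shortest is (a), total 79 blocks.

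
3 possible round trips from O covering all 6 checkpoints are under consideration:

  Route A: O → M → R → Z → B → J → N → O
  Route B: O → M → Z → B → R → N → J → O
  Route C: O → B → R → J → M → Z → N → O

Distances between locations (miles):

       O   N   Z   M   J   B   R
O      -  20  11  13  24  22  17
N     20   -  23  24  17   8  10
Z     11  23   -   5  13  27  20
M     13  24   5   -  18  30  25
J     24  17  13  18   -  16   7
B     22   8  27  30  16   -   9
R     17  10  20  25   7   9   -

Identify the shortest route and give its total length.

Route A: 13 + 25 + 20 + 27 + 16 + 17 + 20 = 138
Route B: 13 + 5 + 27 + 9 + 10 + 17 + 24 = 105
Route C: 22 + 9 + 7 + 18 + 5 + 23 + 20 = 104

104 miles — Route C is the shortest.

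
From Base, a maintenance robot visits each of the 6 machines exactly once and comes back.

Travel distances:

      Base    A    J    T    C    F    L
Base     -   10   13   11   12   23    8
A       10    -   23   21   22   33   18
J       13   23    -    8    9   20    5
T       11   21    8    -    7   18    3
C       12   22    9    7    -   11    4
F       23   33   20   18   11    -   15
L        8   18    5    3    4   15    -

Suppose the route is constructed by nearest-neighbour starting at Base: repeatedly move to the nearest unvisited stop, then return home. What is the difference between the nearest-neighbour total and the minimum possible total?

Base: L=8, A=10, T=11, C=12, J=13, F=23 ⇒ L
L: T=3, C=4, J=5, F=15, A=18 ⇒ T
T: C=7, J=8, F=18, A=21 ⇒ C
C: J=9, F=11, A=22 ⇒ J
J: F=20, A=23 ⇒ F
F: A=33 ⇒ A
NN route Base → L → T → C → J → F → A → Base costs 90.
Optimal: Base → A → J → T → C → F → L → Base costs 82 (by enumerating all 360 distinct tours).
Excess = 90 − 82 = 8.

The nearest-neighbour route is 8 longer than optimal.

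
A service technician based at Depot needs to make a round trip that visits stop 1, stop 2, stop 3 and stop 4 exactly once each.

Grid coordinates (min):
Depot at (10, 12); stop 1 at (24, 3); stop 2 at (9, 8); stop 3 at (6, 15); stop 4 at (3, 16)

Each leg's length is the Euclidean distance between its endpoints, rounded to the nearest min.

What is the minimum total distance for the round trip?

There are 12 distinct closed tours to check (reversals are equivalent).
Depot-stop 1-stop 2-stop 3-stop 4-Depot: 17+16+8+3+8 = 52
Depot-stop 1-stop 2-stop 4-stop 3-Depot: 17+16+10+3+5 = 51
Depot-stop 1-stop 3-stop 2-stop 4-Depot: 17+22+8+10+8 = 65
Depot-stop 1-stop 3-stop 4-stop 2-Depot: 17+22+3+10+4 = 56
Depot-stop 1-stop 4-stop 2-stop 3-Depot: 17+25+10+8+5 = 65
Depot-stop 1-stop 4-stop 3-stop 2-Depot: 17+25+3+8+4 = 57
Depot-stop 2-stop 1-stop 3-stop 4-Depot: 4+16+22+3+8 = 53
Depot-stop 2-stop 1-stop 4-stop 3-Depot: 4+16+25+3+5 = 53
Depot-stop 2-stop 3-stop 1-stop 4-Depot: 4+8+22+25+8 = 67
Depot-stop 2-stop 4-stop 1-stop 3-Depot: 4+10+25+22+5 = 66
Depot-stop 3-stop 1-stop 2-stop 4-Depot: 5+22+16+10+8 = 61
Depot-stop 3-stop 2-stop 1-stop 4-Depot: 5+8+16+25+8 = 62
The minimum is 51.
One optimal route: Depot → stop 1 → stop 2 → stop 4 → stop 3 → Depot (or its reverse).

Minimum total distance: 51 min.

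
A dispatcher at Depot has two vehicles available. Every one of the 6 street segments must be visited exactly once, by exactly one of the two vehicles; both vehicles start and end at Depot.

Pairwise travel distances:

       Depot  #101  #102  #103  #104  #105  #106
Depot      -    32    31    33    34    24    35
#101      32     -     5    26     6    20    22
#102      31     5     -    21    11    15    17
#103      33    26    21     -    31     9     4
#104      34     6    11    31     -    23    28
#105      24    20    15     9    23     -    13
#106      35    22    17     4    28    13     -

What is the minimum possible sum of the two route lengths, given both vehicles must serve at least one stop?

147 — the smallest possible combined total.

Check every non-empty split of the stops between the two vehicles; for each half take its own optimal tour:
  {#101} + {#102, #103, #104, #105, #106}: 64 + 99 = 163
  {#102} + {#101, #103, #104, #105, #106}: 62 + 99 = 161
  {#101, #102} + {#103, #104, #105, #106}: 68 + 99 = 167
  {#103} + {#101, #102, #104, #105, #106}: 66 + 99 = 165
  {#101, #103} + {#102, #104, #105, #106}: 91 + 99 = 190
  {#102, #103} + {#101, #104, #105, #106}: 85 + 99 = 184
  … (31 splits in total)
  {#105} + {#101, #102, #103, #104, #106}: 48 + 99 = 147  ← best
Best: vehicle 1 Depot → #105 → Depot = 48; vehicle 2 Depot → #103 → #106 → #102 → #101 → #104 → Depot = 99; combined 147.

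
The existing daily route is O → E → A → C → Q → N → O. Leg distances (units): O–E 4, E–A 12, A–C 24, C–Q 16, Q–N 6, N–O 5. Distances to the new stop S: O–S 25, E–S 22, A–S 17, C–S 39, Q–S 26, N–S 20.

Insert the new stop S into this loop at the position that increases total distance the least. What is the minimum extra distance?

+27 — insert S between E and A.

Insertion cost between consecutive stops i–j is d(i,S) + d(S,j) − d(i,j):
  between O and E: 25 + 22 − 4 = 43
  between E and A: 22 + 17 − 12 = 27
  between A and C: 17 + 39 − 24 = 32
  between C and Q: 39 + 26 − 16 = 49
  between Q and N: 26 + 20 − 6 = 40
  between N and O: 20 + 25 − 5 = 40
Cheapest insertion is between E and A, adding 27.
New total = 67 + 27 = 94.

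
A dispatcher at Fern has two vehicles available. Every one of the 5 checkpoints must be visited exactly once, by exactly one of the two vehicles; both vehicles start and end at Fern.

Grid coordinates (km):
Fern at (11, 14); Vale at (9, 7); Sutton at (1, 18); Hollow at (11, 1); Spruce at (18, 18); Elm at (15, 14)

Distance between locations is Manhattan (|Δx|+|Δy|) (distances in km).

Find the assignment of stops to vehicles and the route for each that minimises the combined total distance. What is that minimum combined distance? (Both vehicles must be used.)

There are 2^4 − 1 = 15 ways to divide the 5 stops into two non-empty groups. For each, the best each vehicle can do is its own shortest tour through its group:
  {Vale} + {Sutton, Hollow, Spruce, Elm}: 18 + 68 = 86
  {Sutton} + {Vale, Hollow, Spruce, Elm}: 28 + 52 = 80
  {Vale, Sutton} + {Hollow, Spruce, Elm}: 42 + 48 = 90
  {Hollow} + {Vale, Sutton, Spruce, Elm}: 26 + 56 = 82
  {Vale, Hollow} + {Sutton, Spruce, Elm}: 30 + 42 = 72
  {Sutton, Hollow} + {Vale, Spruce, Elm}: 54 + 40 = 94
  … (15 splits in total)
Best: vehicle 1 Fern → Vale → Hollow → Fern = 30; vehicle 2 Fern → Sutton → Spruce → Elm → Fern = 42; combined 72.

72 km — the smallest possible combined total.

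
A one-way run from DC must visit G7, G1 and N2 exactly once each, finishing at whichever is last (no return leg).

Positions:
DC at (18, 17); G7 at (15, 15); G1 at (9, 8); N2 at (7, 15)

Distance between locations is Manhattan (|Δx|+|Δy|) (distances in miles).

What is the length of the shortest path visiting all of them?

Minimum one-way distance = 22 miles.

There are 3! = 6 possible orderings.
DC → G7 → G1 → N2: 5+13+9 = 27
DC → G7 → N2 → G1: 5+8+9 = 22
DC → G1 → G7 → N2: 18+13+8 = 39
DC → G1 → N2 → G7: 18+9+8 = 35
DC → N2 → G7 → G1: 13+8+13 = 34
DC → N2 → G1 → G7: 13+9+13 = 35
The minimum is 22.
One shortest path: DC → G7 → N2 → G1.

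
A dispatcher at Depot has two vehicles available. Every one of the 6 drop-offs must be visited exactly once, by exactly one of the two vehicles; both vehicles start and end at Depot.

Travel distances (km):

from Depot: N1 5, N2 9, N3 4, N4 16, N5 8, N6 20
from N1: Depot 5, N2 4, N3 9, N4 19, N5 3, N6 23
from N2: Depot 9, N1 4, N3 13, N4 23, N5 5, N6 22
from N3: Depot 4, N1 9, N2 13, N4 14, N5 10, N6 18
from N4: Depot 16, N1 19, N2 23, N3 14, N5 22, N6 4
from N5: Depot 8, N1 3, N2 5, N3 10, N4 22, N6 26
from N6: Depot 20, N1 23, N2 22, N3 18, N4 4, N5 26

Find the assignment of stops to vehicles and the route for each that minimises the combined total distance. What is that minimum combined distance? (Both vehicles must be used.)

63 km — the smallest possible combined total.

Check every non-empty split of the stops between the two vehicles; for each half take its own optimal tour:
  {N1} + {N2, N3, N4, N5, N6}: 10 + 57 = 67
  {N2} + {N1, N3, N4, N5, N6}: 18 + 56 = 74
  {N1, N2} + {N3, N4, N5, N6}: 18 + 56 = 74
  {N3} + {N1, N2, N4, N5, N6}: 8 + 55 = 63
  {N1, N3} + {N2, N4, N5, N6}: 18 + 55 = 73
  {N2, N3} + {N1, N4, N5, N6}: 26 + 54 = 80
  … (31 splits in total)
Best: vehicle 1 Depot → N3 → Depot = 8; vehicle 2 Depot → N1 → N5 → N2 → N6 → N4 → Depot = 55; combined 63.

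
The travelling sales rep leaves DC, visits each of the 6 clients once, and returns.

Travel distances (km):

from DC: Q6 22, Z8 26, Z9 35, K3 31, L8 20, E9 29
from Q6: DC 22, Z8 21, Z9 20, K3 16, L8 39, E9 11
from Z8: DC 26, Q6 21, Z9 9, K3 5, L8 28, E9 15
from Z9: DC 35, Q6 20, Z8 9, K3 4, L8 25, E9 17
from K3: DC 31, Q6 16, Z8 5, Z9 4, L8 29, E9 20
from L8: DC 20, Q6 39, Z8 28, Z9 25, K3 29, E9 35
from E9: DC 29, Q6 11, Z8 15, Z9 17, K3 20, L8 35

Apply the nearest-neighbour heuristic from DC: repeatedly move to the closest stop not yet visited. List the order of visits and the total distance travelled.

From DC: distances to unvisited — L8=20, Q6=22, Z8=26, E9=29, K3=31, Z9=35. Nearest is L8 (20).
From L8: distances to unvisited — Z9=25, Z8=28, K3=29, E9=35, Q6=39. Nearest is Z9 (25).
From Z9: distances to unvisited — K3=4, Z8=9, E9=17, Q6=20. Nearest is K3 (4).
From K3: distances to unvisited — Z8=5, Q6=16, E9=20. Nearest is Z8 (5).
From Z8: distances to unvisited — E9=15, Q6=21. Nearest is E9 (15).
From E9: distances to unvisited — Q6=11. Nearest is Q6 (11).
Return Q6→DC: 22.
Total = 20 + 25 + 4 + 5 + 15 + 11 + 22 = 102.

Nearest-neighbour total = 102 km; route DC → L8 → Z9 → K3 → Z8 → E9 → Q6 → DC.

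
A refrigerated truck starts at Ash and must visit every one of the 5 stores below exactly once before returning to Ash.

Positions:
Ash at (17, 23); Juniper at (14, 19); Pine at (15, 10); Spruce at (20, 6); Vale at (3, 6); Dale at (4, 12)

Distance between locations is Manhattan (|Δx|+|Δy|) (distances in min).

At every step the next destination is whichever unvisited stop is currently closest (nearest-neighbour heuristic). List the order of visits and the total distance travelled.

Total distance 74 min via the nearest-neighbour route Ash → Juniper → Pine → Spruce → Vale → Dale → Ash.

Ash → [Juniper:7 / Pine:15 / Spruce:20 / Dale:24 / Vale:31] → Juniper (7)
Juniper → [Pine:10 / Dale:17 / Spruce:19 / Vale:24] → Pine (10)
Pine → [Spruce:9 / Dale:13 / Vale:16] → Spruce (9)
Spruce → [Vale:17 / Dale:22] → Vale (17)
Vale → [Dale:7] → Dale (7)
Return Dale→Ash: 24.
Total = 7 + 10 + 9 + 17 + 7 + 24 = 74.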